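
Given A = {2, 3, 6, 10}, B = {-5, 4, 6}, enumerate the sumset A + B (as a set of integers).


A + B = {a + b : a ∈ A, b ∈ B}.
Enumerate all |A|·|B| = 4·3 = 12 pairs (a, b) and collect distinct sums.
a = 2: 2+-5=-3, 2+4=6, 2+6=8
a = 3: 3+-5=-2, 3+4=7, 3+6=9
a = 6: 6+-5=1, 6+4=10, 6+6=12
a = 10: 10+-5=5, 10+4=14, 10+6=16
Collecting distinct sums: A + B = {-3, -2, 1, 5, 6, 7, 8, 9, 10, 12, 14, 16}
|A + B| = 12

A + B = {-3, -2, 1, 5, 6, 7, 8, 9, 10, 12, 14, 16}


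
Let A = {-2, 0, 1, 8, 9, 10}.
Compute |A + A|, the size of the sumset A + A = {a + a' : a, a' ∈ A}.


A + A = {a + a' : a, a' ∈ A}; |A| = 6.
General bounds: 2|A| - 1 ≤ |A + A| ≤ |A|(|A|+1)/2, i.e. 11 ≤ |A + A| ≤ 21.
Lower bound 2|A|-1 is attained iff A is an arithmetic progression.
Enumerate sums a + a' for a ≤ a' (symmetric, so this suffices):
a = -2: -2+-2=-4, -2+0=-2, -2+1=-1, -2+8=6, -2+9=7, -2+10=8
a = 0: 0+0=0, 0+1=1, 0+8=8, 0+9=9, 0+10=10
a = 1: 1+1=2, 1+8=9, 1+9=10, 1+10=11
a = 8: 8+8=16, 8+9=17, 8+10=18
a = 9: 9+9=18, 9+10=19
a = 10: 10+10=20
Distinct sums: {-4, -2, -1, 0, 1, 2, 6, 7, 8, 9, 10, 11, 16, 17, 18, 19, 20}
|A + A| = 17

|A + A| = 17


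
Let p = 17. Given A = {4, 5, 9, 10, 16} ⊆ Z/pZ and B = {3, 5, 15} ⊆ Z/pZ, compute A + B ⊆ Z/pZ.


Work in Z/17Z: reduce every sum a + b modulo 17.
Enumerate all 15 pairs:
a = 4: 4+3=7, 4+5=9, 4+15=2
a = 5: 5+3=8, 5+5=10, 5+15=3
a = 9: 9+3=12, 9+5=14, 9+15=7
a = 10: 10+3=13, 10+5=15, 10+15=8
a = 16: 16+3=2, 16+5=4, 16+15=14
Distinct residues collected: {2, 3, 4, 7, 8, 9, 10, 12, 13, 14, 15}
|A + B| = 11 (out of 17 total residues).

A + B = {2, 3, 4, 7, 8, 9, 10, 12, 13, 14, 15}


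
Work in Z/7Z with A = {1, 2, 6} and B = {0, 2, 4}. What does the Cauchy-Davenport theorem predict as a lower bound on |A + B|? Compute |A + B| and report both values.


Cauchy-Davenport: |A + B| ≥ min(p, |A| + |B| - 1) for A, B nonempty in Z/pZ.
|A| = 3, |B| = 3, p = 7.
CD lower bound = min(7, 3 + 3 - 1) = min(7, 5) = 5.
Compute A + B mod 7 directly:
a = 1: 1+0=1, 1+2=3, 1+4=5
a = 2: 2+0=2, 2+2=4, 2+4=6
a = 6: 6+0=6, 6+2=1, 6+4=3
A + B = {1, 2, 3, 4, 5, 6}, so |A + B| = 6.
Verify: 6 ≥ 5? Yes ✓.

CD lower bound = 5, actual |A + B| = 6.


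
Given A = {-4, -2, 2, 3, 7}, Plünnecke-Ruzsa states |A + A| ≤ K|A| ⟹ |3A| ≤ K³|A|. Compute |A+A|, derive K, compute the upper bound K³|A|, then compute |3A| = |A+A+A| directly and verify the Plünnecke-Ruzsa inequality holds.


|A| = 5.
Step 1: Compute A + A by enumerating all 25 pairs.
A + A = {-8, -6, -4, -2, -1, 0, 1, 3, 4, 5, 6, 9, 10, 14}, so |A + A| = 14.
Step 2: Doubling constant K = |A + A|/|A| = 14/5 = 14/5 ≈ 2.8000.
Step 3: Plünnecke-Ruzsa gives |3A| ≤ K³·|A| = (2.8000)³ · 5 ≈ 109.7600.
Step 4: Compute 3A = A + A + A directly by enumerating all triples (a,b,c) ∈ A³; |3A| = 26.
Step 5: Check 26 ≤ 109.7600? Yes ✓.

K = 14/5, Plünnecke-Ruzsa bound K³|A| ≈ 109.7600, |3A| = 26, inequality holds.


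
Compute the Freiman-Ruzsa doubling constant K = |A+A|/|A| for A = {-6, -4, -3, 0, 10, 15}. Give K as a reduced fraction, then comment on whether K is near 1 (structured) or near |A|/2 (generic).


|A| = 6.
Compute A + A by enumerating all 36 pairs.
A + A = {-12, -10, -9, -8, -7, -6, -4, -3, 0, 4, 6, 7, 9, 10, 11, 12, 15, 20, 25, 30}, so |A + A| = 20.
K = |A + A| / |A| = 20/6 = 10/3 ≈ 3.3333.
Reference: AP of size 6 gives K = 11/6 ≈ 1.8333; a fully generic set of size 6 gives K ≈ 3.5000.

|A| = 6, |A + A| = 20, K = 20/6 = 10/3.


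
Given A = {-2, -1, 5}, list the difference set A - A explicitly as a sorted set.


A - A = {a - a' : a, a' ∈ A}.
Compute a - a' for each ordered pair (a, a'):
a = -2: -2--2=0, -2--1=-1, -2-5=-7
a = -1: -1--2=1, -1--1=0, -1-5=-6
a = 5: 5--2=7, 5--1=6, 5-5=0
Collecting distinct values (and noting 0 appears from a-a):
A - A = {-7, -6, -1, 0, 1, 6, 7}
|A - A| = 7

A - A = {-7, -6, -1, 0, 1, 6, 7}


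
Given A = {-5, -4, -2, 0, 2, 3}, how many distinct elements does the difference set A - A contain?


A - A = {a - a' : a, a' ∈ A}; |A| = 6.
Bounds: 2|A|-1 ≤ |A - A| ≤ |A|² - |A| + 1, i.e. 11 ≤ |A - A| ≤ 31.
Note: 0 ∈ A - A always (from a - a). The set is symmetric: if d ∈ A - A then -d ∈ A - A.
Enumerate nonzero differences d = a - a' with a > a' (then include -d):
Positive differences: {1, 2, 3, 4, 5, 6, 7, 8}
Full difference set: {0} ∪ (positive diffs) ∪ (negative diffs).
|A - A| = 1 + 2·8 = 17 (matches direct enumeration: 17).

|A - A| = 17


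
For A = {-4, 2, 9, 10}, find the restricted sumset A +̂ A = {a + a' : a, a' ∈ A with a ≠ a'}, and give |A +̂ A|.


Restricted sumset: A +̂ A = {a + a' : a ∈ A, a' ∈ A, a ≠ a'}.
Equivalently, take A + A and drop any sum 2a that is achievable ONLY as a + a for a ∈ A (i.e. sums representable only with equal summands).
Enumerate pairs (a, a') with a < a' (symmetric, so each unordered pair gives one sum; this covers all a ≠ a'):
  -4 + 2 = -2
  -4 + 9 = 5
  -4 + 10 = 6
  2 + 9 = 11
  2 + 10 = 12
  9 + 10 = 19
Collected distinct sums: {-2, 5, 6, 11, 12, 19}
|A +̂ A| = 6
(Reference bound: |A +̂ A| ≥ 2|A| - 3 for |A| ≥ 2, with |A| = 4 giving ≥ 5.)

|A +̂ A| = 6


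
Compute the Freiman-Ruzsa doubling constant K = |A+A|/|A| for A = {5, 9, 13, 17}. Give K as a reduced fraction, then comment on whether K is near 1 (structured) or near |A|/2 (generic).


|A| = 4.
Compute A + A by enumerating all 16 pairs.
A + A = {10, 14, 18, 22, 26, 30, 34}, so |A + A| = 7.
K = |A + A| / |A| = 7/4 (already in lowest terms) ≈ 1.7500.
Reference: AP of size 4 gives K = 7/4 ≈ 1.7500; a fully generic set of size 4 gives K ≈ 2.5000.

|A| = 4, |A + A| = 7, K = 7/4.


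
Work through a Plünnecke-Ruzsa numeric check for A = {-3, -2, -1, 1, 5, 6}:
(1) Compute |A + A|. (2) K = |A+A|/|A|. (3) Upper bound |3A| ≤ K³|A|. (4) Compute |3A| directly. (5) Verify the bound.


|A| = 6.
Step 1: Compute A + A by enumerating all 36 pairs.
A + A = {-6, -5, -4, -3, -2, -1, 0, 2, 3, 4, 5, 6, 7, 10, 11, 12}, so |A + A| = 16.
Step 2: Doubling constant K = |A + A|/|A| = 16/6 = 16/6 ≈ 2.6667.
Step 3: Plünnecke-Ruzsa gives |3A| ≤ K³·|A| = (2.6667)³ · 6 ≈ 113.7778.
Step 4: Compute 3A = A + A + A directly by enumerating all triples (a,b,c) ∈ A³; |3A| = 27.
Step 5: Check 27 ≤ 113.7778? Yes ✓.

K = 16/6, Plünnecke-Ruzsa bound K³|A| ≈ 113.7778, |3A| = 27, inequality holds.


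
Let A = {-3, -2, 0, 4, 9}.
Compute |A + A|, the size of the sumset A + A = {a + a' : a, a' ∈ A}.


A + A = {a + a' : a, a' ∈ A}; |A| = 5.
General bounds: 2|A| - 1 ≤ |A + A| ≤ |A|(|A|+1)/2, i.e. 9 ≤ |A + A| ≤ 15.
Lower bound 2|A|-1 is attained iff A is an arithmetic progression.
Enumerate sums a + a' for a ≤ a' (symmetric, so this suffices):
a = -3: -3+-3=-6, -3+-2=-5, -3+0=-3, -3+4=1, -3+9=6
a = -2: -2+-2=-4, -2+0=-2, -2+4=2, -2+9=7
a = 0: 0+0=0, 0+4=4, 0+9=9
a = 4: 4+4=8, 4+9=13
a = 9: 9+9=18
Distinct sums: {-6, -5, -4, -3, -2, 0, 1, 2, 4, 6, 7, 8, 9, 13, 18}
|A + A| = 15

|A + A| = 15


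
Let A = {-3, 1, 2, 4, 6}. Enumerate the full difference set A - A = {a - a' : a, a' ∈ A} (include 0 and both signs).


A - A = {a - a' : a, a' ∈ A}.
Compute a - a' for each ordered pair (a, a'):
a = -3: -3--3=0, -3-1=-4, -3-2=-5, -3-4=-7, -3-6=-9
a = 1: 1--3=4, 1-1=0, 1-2=-1, 1-4=-3, 1-6=-5
a = 2: 2--3=5, 2-1=1, 2-2=0, 2-4=-2, 2-6=-4
a = 4: 4--3=7, 4-1=3, 4-2=2, 4-4=0, 4-6=-2
a = 6: 6--3=9, 6-1=5, 6-2=4, 6-4=2, 6-6=0
Collecting distinct values (and noting 0 appears from a-a):
A - A = {-9, -7, -5, -4, -3, -2, -1, 0, 1, 2, 3, 4, 5, 7, 9}
|A - A| = 15

A - A = {-9, -7, -5, -4, -3, -2, -1, 0, 1, 2, 3, 4, 5, 7, 9}


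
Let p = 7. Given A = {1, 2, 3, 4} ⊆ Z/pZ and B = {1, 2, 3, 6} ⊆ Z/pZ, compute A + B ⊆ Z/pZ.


Work in Z/7Z: reduce every sum a + b modulo 7.
Enumerate all 16 pairs:
a = 1: 1+1=2, 1+2=3, 1+3=4, 1+6=0
a = 2: 2+1=3, 2+2=4, 2+3=5, 2+6=1
a = 3: 3+1=4, 3+2=5, 3+3=6, 3+6=2
a = 4: 4+1=5, 4+2=6, 4+3=0, 4+6=3
Distinct residues collected: {0, 1, 2, 3, 4, 5, 6}
|A + B| = 7 (out of 7 total residues).

A + B = {0, 1, 2, 3, 4, 5, 6}


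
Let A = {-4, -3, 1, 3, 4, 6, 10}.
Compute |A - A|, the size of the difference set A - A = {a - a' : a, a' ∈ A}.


A - A = {a - a' : a, a' ∈ A}; |A| = 7.
Bounds: 2|A|-1 ≤ |A - A| ≤ |A|² - |A| + 1, i.e. 13 ≤ |A - A| ≤ 43.
Note: 0 ∈ A - A always (from a - a). The set is symmetric: if d ∈ A - A then -d ∈ A - A.
Enumerate nonzero differences d = a - a' with a > a' (then include -d):
Positive differences: {1, 2, 3, 4, 5, 6, 7, 8, 9, 10, 13, 14}
Full difference set: {0} ∪ (positive diffs) ∪ (negative diffs).
|A - A| = 1 + 2·12 = 25 (matches direct enumeration: 25).

|A - A| = 25


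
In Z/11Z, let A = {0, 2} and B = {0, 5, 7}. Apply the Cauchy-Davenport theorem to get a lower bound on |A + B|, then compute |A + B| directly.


Cauchy-Davenport: |A + B| ≥ min(p, |A| + |B| - 1) for A, B nonempty in Z/pZ.
|A| = 2, |B| = 3, p = 11.
CD lower bound = min(11, 2 + 3 - 1) = min(11, 4) = 4.
Compute A + B mod 11 directly:
a = 0: 0+0=0, 0+5=5, 0+7=7
a = 2: 2+0=2, 2+5=7, 2+7=9
A + B = {0, 2, 5, 7, 9}, so |A + B| = 5.
Verify: 5 ≥ 4? Yes ✓.

CD lower bound = 4, actual |A + B| = 5.


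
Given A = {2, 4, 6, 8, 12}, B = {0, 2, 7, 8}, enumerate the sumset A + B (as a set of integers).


A + B = {a + b : a ∈ A, b ∈ B}.
Enumerate all |A|·|B| = 5·4 = 20 pairs (a, b) and collect distinct sums.
a = 2: 2+0=2, 2+2=4, 2+7=9, 2+8=10
a = 4: 4+0=4, 4+2=6, 4+7=11, 4+8=12
a = 6: 6+0=6, 6+2=8, 6+7=13, 6+8=14
a = 8: 8+0=8, 8+2=10, 8+7=15, 8+8=16
a = 12: 12+0=12, 12+2=14, 12+7=19, 12+8=20
Collecting distinct sums: A + B = {2, 4, 6, 8, 9, 10, 11, 12, 13, 14, 15, 16, 19, 20}
|A + B| = 14

A + B = {2, 4, 6, 8, 9, 10, 11, 12, 13, 14, 15, 16, 19, 20}


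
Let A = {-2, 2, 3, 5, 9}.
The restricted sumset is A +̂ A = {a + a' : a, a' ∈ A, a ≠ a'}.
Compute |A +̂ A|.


Restricted sumset: A +̂ A = {a + a' : a ∈ A, a' ∈ A, a ≠ a'}.
Equivalently, take A + A and drop any sum 2a that is achievable ONLY as a + a for a ∈ A (i.e. sums representable only with equal summands).
Enumerate pairs (a, a') with a < a' (symmetric, so each unordered pair gives one sum; this covers all a ≠ a'):
  -2 + 2 = 0
  -2 + 3 = 1
  -2 + 5 = 3
  -2 + 9 = 7
  2 + 3 = 5
  2 + 5 = 7
  2 + 9 = 11
  3 + 5 = 8
  3 + 9 = 12
  5 + 9 = 14
Collected distinct sums: {0, 1, 3, 5, 7, 8, 11, 12, 14}
|A +̂ A| = 9
(Reference bound: |A +̂ A| ≥ 2|A| - 3 for |A| ≥ 2, with |A| = 5 giving ≥ 7.)

|A +̂ A| = 9


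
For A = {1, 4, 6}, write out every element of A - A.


A - A = {a - a' : a, a' ∈ A}.
Compute a - a' for each ordered pair (a, a'):
a = 1: 1-1=0, 1-4=-3, 1-6=-5
a = 4: 4-1=3, 4-4=0, 4-6=-2
a = 6: 6-1=5, 6-4=2, 6-6=0
Collecting distinct values (and noting 0 appears from a-a):
A - A = {-5, -3, -2, 0, 2, 3, 5}
|A - A| = 7

A - A = {-5, -3, -2, 0, 2, 3, 5}


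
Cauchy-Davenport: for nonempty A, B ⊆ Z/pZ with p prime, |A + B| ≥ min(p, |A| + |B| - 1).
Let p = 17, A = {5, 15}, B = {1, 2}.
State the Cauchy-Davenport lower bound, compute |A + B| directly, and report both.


Cauchy-Davenport: |A + B| ≥ min(p, |A| + |B| - 1) for A, B nonempty in Z/pZ.
|A| = 2, |B| = 2, p = 17.
CD lower bound = min(17, 2 + 2 - 1) = min(17, 3) = 3.
Compute A + B mod 17 directly:
a = 5: 5+1=6, 5+2=7
a = 15: 15+1=16, 15+2=0
A + B = {0, 6, 7, 16}, so |A + B| = 4.
Verify: 4 ≥ 3? Yes ✓.

CD lower bound = 3, actual |A + B| = 4.


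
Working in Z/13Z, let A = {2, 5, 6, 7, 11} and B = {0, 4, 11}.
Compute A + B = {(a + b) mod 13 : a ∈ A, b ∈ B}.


Work in Z/13Z: reduce every sum a + b modulo 13.
Enumerate all 15 pairs:
a = 2: 2+0=2, 2+4=6, 2+11=0
a = 5: 5+0=5, 5+4=9, 5+11=3
a = 6: 6+0=6, 6+4=10, 6+11=4
a = 7: 7+0=7, 7+4=11, 7+11=5
a = 11: 11+0=11, 11+4=2, 11+11=9
Distinct residues collected: {0, 2, 3, 4, 5, 6, 7, 9, 10, 11}
|A + B| = 10 (out of 13 total residues).

A + B = {0, 2, 3, 4, 5, 6, 7, 9, 10, 11}


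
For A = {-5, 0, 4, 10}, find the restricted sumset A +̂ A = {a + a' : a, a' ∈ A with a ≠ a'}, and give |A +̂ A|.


Restricted sumset: A +̂ A = {a + a' : a ∈ A, a' ∈ A, a ≠ a'}.
Equivalently, take A + A and drop any sum 2a that is achievable ONLY as a + a for a ∈ A (i.e. sums representable only with equal summands).
Enumerate pairs (a, a') with a < a' (symmetric, so each unordered pair gives one sum; this covers all a ≠ a'):
  -5 + 0 = -5
  -5 + 4 = -1
  -5 + 10 = 5
  0 + 4 = 4
  0 + 10 = 10
  4 + 10 = 14
Collected distinct sums: {-5, -1, 4, 5, 10, 14}
|A +̂ A| = 6
(Reference bound: |A +̂ A| ≥ 2|A| - 3 for |A| ≥ 2, with |A| = 4 giving ≥ 5.)

|A +̂ A| = 6


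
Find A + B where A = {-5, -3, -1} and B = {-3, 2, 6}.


A + B = {a + b : a ∈ A, b ∈ B}.
Enumerate all |A|·|B| = 3·3 = 9 pairs (a, b) and collect distinct sums.
a = -5: -5+-3=-8, -5+2=-3, -5+6=1
a = -3: -3+-3=-6, -3+2=-1, -3+6=3
a = -1: -1+-3=-4, -1+2=1, -1+6=5
Collecting distinct sums: A + B = {-8, -6, -4, -3, -1, 1, 3, 5}
|A + B| = 8

A + B = {-8, -6, -4, -3, -1, 1, 3, 5}


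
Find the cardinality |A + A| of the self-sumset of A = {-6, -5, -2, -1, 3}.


A + A = {a + a' : a, a' ∈ A}; |A| = 5.
General bounds: 2|A| - 1 ≤ |A + A| ≤ |A|(|A|+1)/2, i.e. 9 ≤ |A + A| ≤ 15.
Lower bound 2|A|-1 is attained iff A is an arithmetic progression.
Enumerate sums a + a' for a ≤ a' (symmetric, so this suffices):
a = -6: -6+-6=-12, -6+-5=-11, -6+-2=-8, -6+-1=-7, -6+3=-3
a = -5: -5+-5=-10, -5+-2=-7, -5+-1=-6, -5+3=-2
a = -2: -2+-2=-4, -2+-1=-3, -2+3=1
a = -1: -1+-1=-2, -1+3=2
a = 3: 3+3=6
Distinct sums: {-12, -11, -10, -8, -7, -6, -4, -3, -2, 1, 2, 6}
|A + A| = 12

|A + A| = 12


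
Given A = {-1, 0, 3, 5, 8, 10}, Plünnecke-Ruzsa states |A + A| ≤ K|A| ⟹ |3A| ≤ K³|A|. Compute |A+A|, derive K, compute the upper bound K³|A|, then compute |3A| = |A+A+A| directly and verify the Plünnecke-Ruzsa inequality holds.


|A| = 6.
Step 1: Compute A + A by enumerating all 36 pairs.
A + A = {-2, -1, 0, 2, 3, 4, 5, 6, 7, 8, 9, 10, 11, 13, 15, 16, 18, 20}, so |A + A| = 18.
Step 2: Doubling constant K = |A + A|/|A| = 18/6 = 18/6 ≈ 3.0000.
Step 3: Plünnecke-Ruzsa gives |3A| ≤ K³·|A| = (3.0000)³ · 6 ≈ 162.0000.
Step 4: Compute 3A = A + A + A directly by enumerating all triples (a,b,c) ∈ A³; |3A| = 31.
Step 5: Check 31 ≤ 162.0000? Yes ✓.

K = 18/6, Plünnecke-Ruzsa bound K³|A| ≈ 162.0000, |3A| = 31, inequality holds.


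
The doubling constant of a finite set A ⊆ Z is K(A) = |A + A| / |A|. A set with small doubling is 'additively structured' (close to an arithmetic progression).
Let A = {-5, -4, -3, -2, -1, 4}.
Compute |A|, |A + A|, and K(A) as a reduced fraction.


|A| = 6.
Compute A + A by enumerating all 36 pairs.
A + A = {-10, -9, -8, -7, -6, -5, -4, -3, -2, -1, 0, 1, 2, 3, 8}, so |A + A| = 15.
K = |A + A| / |A| = 15/6 = 5/2 ≈ 2.5000.
Reference: AP of size 6 gives K = 11/6 ≈ 1.8333; a fully generic set of size 6 gives K ≈ 3.5000.

|A| = 6, |A + A| = 15, K = 15/6 = 5/2.


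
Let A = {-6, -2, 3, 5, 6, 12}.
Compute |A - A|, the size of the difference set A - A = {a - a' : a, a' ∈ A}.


A - A = {a - a' : a, a' ∈ A}; |A| = 6.
Bounds: 2|A|-1 ≤ |A - A| ≤ |A|² - |A| + 1, i.e. 11 ≤ |A - A| ≤ 31.
Note: 0 ∈ A - A always (from a - a). The set is symmetric: if d ∈ A - A then -d ∈ A - A.
Enumerate nonzero differences d = a - a' with a > a' (then include -d):
Positive differences: {1, 2, 3, 4, 5, 6, 7, 8, 9, 11, 12, 14, 18}
Full difference set: {0} ∪ (positive diffs) ∪ (negative diffs).
|A - A| = 1 + 2·13 = 27 (matches direct enumeration: 27).

|A - A| = 27


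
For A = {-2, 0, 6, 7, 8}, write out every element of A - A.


A - A = {a - a' : a, a' ∈ A}.
Compute a - a' for each ordered pair (a, a'):
a = -2: -2--2=0, -2-0=-2, -2-6=-8, -2-7=-9, -2-8=-10
a = 0: 0--2=2, 0-0=0, 0-6=-6, 0-7=-7, 0-8=-8
a = 6: 6--2=8, 6-0=6, 6-6=0, 6-7=-1, 6-8=-2
a = 7: 7--2=9, 7-0=7, 7-6=1, 7-7=0, 7-8=-1
a = 8: 8--2=10, 8-0=8, 8-6=2, 8-7=1, 8-8=0
Collecting distinct values (and noting 0 appears from a-a):
A - A = {-10, -9, -8, -7, -6, -2, -1, 0, 1, 2, 6, 7, 8, 9, 10}
|A - A| = 15

A - A = {-10, -9, -8, -7, -6, -2, -1, 0, 1, 2, 6, 7, 8, 9, 10}


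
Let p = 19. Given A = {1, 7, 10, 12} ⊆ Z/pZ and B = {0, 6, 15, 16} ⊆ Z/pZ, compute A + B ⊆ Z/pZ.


Work in Z/19Z: reduce every sum a + b modulo 19.
Enumerate all 16 pairs:
a = 1: 1+0=1, 1+6=7, 1+15=16, 1+16=17
a = 7: 7+0=7, 7+6=13, 7+15=3, 7+16=4
a = 10: 10+0=10, 10+6=16, 10+15=6, 10+16=7
a = 12: 12+0=12, 12+6=18, 12+15=8, 12+16=9
Distinct residues collected: {1, 3, 4, 6, 7, 8, 9, 10, 12, 13, 16, 17, 18}
|A + B| = 13 (out of 19 total residues).

A + B = {1, 3, 4, 6, 7, 8, 9, 10, 12, 13, 16, 17, 18}


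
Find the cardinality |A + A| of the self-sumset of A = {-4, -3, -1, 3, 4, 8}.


A + A = {a + a' : a, a' ∈ A}; |A| = 6.
General bounds: 2|A| - 1 ≤ |A + A| ≤ |A|(|A|+1)/2, i.e. 11 ≤ |A + A| ≤ 21.
Lower bound 2|A|-1 is attained iff A is an arithmetic progression.
Enumerate sums a + a' for a ≤ a' (symmetric, so this suffices):
a = -4: -4+-4=-8, -4+-3=-7, -4+-1=-5, -4+3=-1, -4+4=0, -4+8=4
a = -3: -3+-3=-6, -3+-1=-4, -3+3=0, -3+4=1, -3+8=5
a = -1: -1+-1=-2, -1+3=2, -1+4=3, -1+8=7
a = 3: 3+3=6, 3+4=7, 3+8=11
a = 4: 4+4=8, 4+8=12
a = 8: 8+8=16
Distinct sums: {-8, -7, -6, -5, -4, -2, -1, 0, 1, 2, 3, 4, 5, 6, 7, 8, 11, 12, 16}
|A + A| = 19

|A + A| = 19


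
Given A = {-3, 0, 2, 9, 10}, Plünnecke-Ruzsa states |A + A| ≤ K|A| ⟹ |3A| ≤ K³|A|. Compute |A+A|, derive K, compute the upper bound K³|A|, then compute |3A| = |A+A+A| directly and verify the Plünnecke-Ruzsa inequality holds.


|A| = 5.
Step 1: Compute A + A by enumerating all 25 pairs.
A + A = {-6, -3, -1, 0, 2, 4, 6, 7, 9, 10, 11, 12, 18, 19, 20}, so |A + A| = 15.
Step 2: Doubling constant K = |A + A|/|A| = 15/5 = 15/5 ≈ 3.0000.
Step 3: Plünnecke-Ruzsa gives |3A| ≤ K³·|A| = (3.0000)³ · 5 ≈ 135.0000.
Step 4: Compute 3A = A + A + A directly by enumerating all triples (a,b,c) ∈ A³; |3A| = 31.
Step 5: Check 31 ≤ 135.0000? Yes ✓.

K = 15/5, Plünnecke-Ruzsa bound K³|A| ≈ 135.0000, |3A| = 31, inequality holds.


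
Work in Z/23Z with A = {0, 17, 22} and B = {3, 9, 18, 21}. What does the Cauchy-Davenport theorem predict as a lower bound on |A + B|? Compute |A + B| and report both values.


Cauchy-Davenport: |A + B| ≥ min(p, |A| + |B| - 1) for A, B nonempty in Z/pZ.
|A| = 3, |B| = 4, p = 23.
CD lower bound = min(23, 3 + 4 - 1) = min(23, 6) = 6.
Compute A + B mod 23 directly:
a = 0: 0+3=3, 0+9=9, 0+18=18, 0+21=21
a = 17: 17+3=20, 17+9=3, 17+18=12, 17+21=15
a = 22: 22+3=2, 22+9=8, 22+18=17, 22+21=20
A + B = {2, 3, 8, 9, 12, 15, 17, 18, 20, 21}, so |A + B| = 10.
Verify: 10 ≥ 6? Yes ✓.

CD lower bound = 6, actual |A + B| = 10.


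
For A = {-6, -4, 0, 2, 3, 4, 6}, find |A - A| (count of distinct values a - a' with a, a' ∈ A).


A - A = {a - a' : a, a' ∈ A}; |A| = 7.
Bounds: 2|A|-1 ≤ |A - A| ≤ |A|² - |A| + 1, i.e. 13 ≤ |A - A| ≤ 43.
Note: 0 ∈ A - A always (from a - a). The set is symmetric: if d ∈ A - A then -d ∈ A - A.
Enumerate nonzero differences d = a - a' with a > a' (then include -d):
Positive differences: {1, 2, 3, 4, 6, 7, 8, 9, 10, 12}
Full difference set: {0} ∪ (positive diffs) ∪ (negative diffs).
|A - A| = 1 + 2·10 = 21 (matches direct enumeration: 21).

|A - A| = 21


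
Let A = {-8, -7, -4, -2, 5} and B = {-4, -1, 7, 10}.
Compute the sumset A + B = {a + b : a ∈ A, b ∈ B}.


A + B = {a + b : a ∈ A, b ∈ B}.
Enumerate all |A|·|B| = 5·4 = 20 pairs (a, b) and collect distinct sums.
a = -8: -8+-4=-12, -8+-1=-9, -8+7=-1, -8+10=2
a = -7: -7+-4=-11, -7+-1=-8, -7+7=0, -7+10=3
a = -4: -4+-4=-8, -4+-1=-5, -4+7=3, -4+10=6
a = -2: -2+-4=-6, -2+-1=-3, -2+7=5, -2+10=8
a = 5: 5+-4=1, 5+-1=4, 5+7=12, 5+10=15
Collecting distinct sums: A + B = {-12, -11, -9, -8, -6, -5, -3, -1, 0, 1, 2, 3, 4, 5, 6, 8, 12, 15}
|A + B| = 18

A + B = {-12, -11, -9, -8, -6, -5, -3, -1, 0, 1, 2, 3, 4, 5, 6, 8, 12, 15}


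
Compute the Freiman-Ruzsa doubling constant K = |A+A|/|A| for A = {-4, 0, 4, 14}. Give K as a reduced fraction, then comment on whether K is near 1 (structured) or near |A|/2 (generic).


|A| = 4.
Compute A + A by enumerating all 16 pairs.
A + A = {-8, -4, 0, 4, 8, 10, 14, 18, 28}, so |A + A| = 9.
K = |A + A| / |A| = 9/4 (already in lowest terms) ≈ 2.2500.
Reference: AP of size 4 gives K = 7/4 ≈ 1.7500; a fully generic set of size 4 gives K ≈ 2.5000.

|A| = 4, |A + A| = 9, K = 9/4.


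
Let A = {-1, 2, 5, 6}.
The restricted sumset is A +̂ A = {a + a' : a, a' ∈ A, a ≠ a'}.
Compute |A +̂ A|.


Restricted sumset: A +̂ A = {a + a' : a ∈ A, a' ∈ A, a ≠ a'}.
Equivalently, take A + A and drop any sum 2a that is achievable ONLY as a + a for a ∈ A (i.e. sums representable only with equal summands).
Enumerate pairs (a, a') with a < a' (symmetric, so each unordered pair gives one sum; this covers all a ≠ a'):
  -1 + 2 = 1
  -1 + 5 = 4
  -1 + 6 = 5
  2 + 5 = 7
  2 + 6 = 8
  5 + 6 = 11
Collected distinct sums: {1, 4, 5, 7, 8, 11}
|A +̂ A| = 6
(Reference bound: |A +̂ A| ≥ 2|A| - 3 for |A| ≥ 2, with |A| = 4 giving ≥ 5.)

|A +̂ A| = 6


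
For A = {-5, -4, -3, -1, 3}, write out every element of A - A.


A - A = {a - a' : a, a' ∈ A}.
Compute a - a' for each ordered pair (a, a'):
a = -5: -5--5=0, -5--4=-1, -5--3=-2, -5--1=-4, -5-3=-8
a = -4: -4--5=1, -4--4=0, -4--3=-1, -4--1=-3, -4-3=-7
a = -3: -3--5=2, -3--4=1, -3--3=0, -3--1=-2, -3-3=-6
a = -1: -1--5=4, -1--4=3, -1--3=2, -1--1=0, -1-3=-4
a = 3: 3--5=8, 3--4=7, 3--3=6, 3--1=4, 3-3=0
Collecting distinct values (and noting 0 appears from a-a):
A - A = {-8, -7, -6, -4, -3, -2, -1, 0, 1, 2, 3, 4, 6, 7, 8}
|A - A| = 15

A - A = {-8, -7, -6, -4, -3, -2, -1, 0, 1, 2, 3, 4, 6, 7, 8}


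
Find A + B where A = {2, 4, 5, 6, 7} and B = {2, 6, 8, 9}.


A + B = {a + b : a ∈ A, b ∈ B}.
Enumerate all |A|·|B| = 5·4 = 20 pairs (a, b) and collect distinct sums.
a = 2: 2+2=4, 2+6=8, 2+8=10, 2+9=11
a = 4: 4+2=6, 4+6=10, 4+8=12, 4+9=13
a = 5: 5+2=7, 5+6=11, 5+8=13, 5+9=14
a = 6: 6+2=8, 6+6=12, 6+8=14, 6+9=15
a = 7: 7+2=9, 7+6=13, 7+8=15, 7+9=16
Collecting distinct sums: A + B = {4, 6, 7, 8, 9, 10, 11, 12, 13, 14, 15, 16}
|A + B| = 12

A + B = {4, 6, 7, 8, 9, 10, 11, 12, 13, 14, 15, 16}


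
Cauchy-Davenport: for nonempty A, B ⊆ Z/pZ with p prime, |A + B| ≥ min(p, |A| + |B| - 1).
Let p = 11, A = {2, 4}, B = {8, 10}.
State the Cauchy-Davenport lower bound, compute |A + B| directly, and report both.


Cauchy-Davenport: |A + B| ≥ min(p, |A| + |B| - 1) for A, B nonempty in Z/pZ.
|A| = 2, |B| = 2, p = 11.
CD lower bound = min(11, 2 + 2 - 1) = min(11, 3) = 3.
Compute A + B mod 11 directly:
a = 2: 2+8=10, 2+10=1
a = 4: 4+8=1, 4+10=3
A + B = {1, 3, 10}, so |A + B| = 3.
Verify: 3 ≥ 3? Yes ✓.

CD lower bound = 3, actual |A + B| = 3.


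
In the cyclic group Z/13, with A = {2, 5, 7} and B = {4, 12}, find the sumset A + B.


Work in Z/13Z: reduce every sum a + b modulo 13.
Enumerate all 6 pairs:
a = 2: 2+4=6, 2+12=1
a = 5: 5+4=9, 5+12=4
a = 7: 7+4=11, 7+12=6
Distinct residues collected: {1, 4, 6, 9, 11}
|A + B| = 5 (out of 13 total residues).

A + B = {1, 4, 6, 9, 11}


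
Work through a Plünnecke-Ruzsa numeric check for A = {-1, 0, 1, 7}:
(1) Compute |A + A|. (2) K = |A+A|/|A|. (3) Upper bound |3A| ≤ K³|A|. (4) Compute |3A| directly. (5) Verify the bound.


|A| = 4.
Step 1: Compute A + A by enumerating all 16 pairs.
A + A = {-2, -1, 0, 1, 2, 6, 7, 8, 14}, so |A + A| = 9.
Step 2: Doubling constant K = |A + A|/|A| = 9/4 = 9/4 ≈ 2.2500.
Step 3: Plünnecke-Ruzsa gives |3A| ≤ K³·|A| = (2.2500)³ · 4 ≈ 45.5625.
Step 4: Compute 3A = A + A + A directly by enumerating all triples (a,b,c) ∈ A³; |3A| = 16.
Step 5: Check 16 ≤ 45.5625? Yes ✓.

K = 9/4, Plünnecke-Ruzsa bound K³|A| ≈ 45.5625, |3A| = 16, inequality holds.


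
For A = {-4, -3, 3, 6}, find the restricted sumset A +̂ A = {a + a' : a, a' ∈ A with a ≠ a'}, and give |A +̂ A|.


Restricted sumset: A +̂ A = {a + a' : a ∈ A, a' ∈ A, a ≠ a'}.
Equivalently, take A + A and drop any sum 2a that is achievable ONLY as a + a for a ∈ A (i.e. sums representable only with equal summands).
Enumerate pairs (a, a') with a < a' (symmetric, so each unordered pair gives one sum; this covers all a ≠ a'):
  -4 + -3 = -7
  -4 + 3 = -1
  -4 + 6 = 2
  -3 + 3 = 0
  -3 + 6 = 3
  3 + 6 = 9
Collected distinct sums: {-7, -1, 0, 2, 3, 9}
|A +̂ A| = 6
(Reference bound: |A +̂ A| ≥ 2|A| - 3 for |A| ≥ 2, with |A| = 4 giving ≥ 5.)

|A +̂ A| = 6


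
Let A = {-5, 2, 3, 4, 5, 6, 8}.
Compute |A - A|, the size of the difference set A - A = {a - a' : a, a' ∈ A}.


A - A = {a - a' : a, a' ∈ A}; |A| = 7.
Bounds: 2|A|-1 ≤ |A - A| ≤ |A|² - |A| + 1, i.e. 13 ≤ |A - A| ≤ 43.
Note: 0 ∈ A - A always (from a - a). The set is symmetric: if d ∈ A - A then -d ∈ A - A.
Enumerate nonzero differences d = a - a' with a > a' (then include -d):
Positive differences: {1, 2, 3, 4, 5, 6, 7, 8, 9, 10, 11, 13}
Full difference set: {0} ∪ (positive diffs) ∪ (negative diffs).
|A - A| = 1 + 2·12 = 25 (matches direct enumeration: 25).

|A - A| = 25


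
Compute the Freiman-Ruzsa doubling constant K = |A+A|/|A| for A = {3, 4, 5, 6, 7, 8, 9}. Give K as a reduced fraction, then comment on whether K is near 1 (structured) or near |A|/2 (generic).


|A| = 7.
Compute A + A by enumerating all 49 pairs.
A + A = {6, 7, 8, 9, 10, 11, 12, 13, 14, 15, 16, 17, 18}, so |A + A| = 13.
K = |A + A| / |A| = 13/7 (already in lowest terms) ≈ 1.8571.
Reference: AP of size 7 gives K = 13/7 ≈ 1.8571; a fully generic set of size 7 gives K ≈ 4.0000.

|A| = 7, |A + A| = 13, K = 13/7.


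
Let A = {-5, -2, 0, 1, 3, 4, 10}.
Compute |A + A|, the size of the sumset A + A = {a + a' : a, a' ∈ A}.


A + A = {a + a' : a, a' ∈ A}; |A| = 7.
General bounds: 2|A| - 1 ≤ |A + A| ≤ |A|(|A|+1)/2, i.e. 13 ≤ |A + A| ≤ 28.
Lower bound 2|A|-1 is attained iff A is an arithmetic progression.
Enumerate sums a + a' for a ≤ a' (symmetric, so this suffices):
a = -5: -5+-5=-10, -5+-2=-7, -5+0=-5, -5+1=-4, -5+3=-2, -5+4=-1, -5+10=5
a = -2: -2+-2=-4, -2+0=-2, -2+1=-1, -2+3=1, -2+4=2, -2+10=8
a = 0: 0+0=0, 0+1=1, 0+3=3, 0+4=4, 0+10=10
a = 1: 1+1=2, 1+3=4, 1+4=5, 1+10=11
a = 3: 3+3=6, 3+4=7, 3+10=13
a = 4: 4+4=8, 4+10=14
a = 10: 10+10=20
Distinct sums: {-10, -7, -5, -4, -2, -1, 0, 1, 2, 3, 4, 5, 6, 7, 8, 10, 11, 13, 14, 20}
|A + A| = 20

|A + A| = 20


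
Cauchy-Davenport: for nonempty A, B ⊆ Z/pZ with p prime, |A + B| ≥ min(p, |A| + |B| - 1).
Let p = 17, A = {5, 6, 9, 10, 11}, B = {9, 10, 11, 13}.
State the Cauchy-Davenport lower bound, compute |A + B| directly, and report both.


Cauchy-Davenport: |A + B| ≥ min(p, |A| + |B| - 1) for A, B nonempty in Z/pZ.
|A| = 5, |B| = 4, p = 17.
CD lower bound = min(17, 5 + 4 - 1) = min(17, 8) = 8.
Compute A + B mod 17 directly:
a = 5: 5+9=14, 5+10=15, 5+11=16, 5+13=1
a = 6: 6+9=15, 6+10=16, 6+11=0, 6+13=2
a = 9: 9+9=1, 9+10=2, 9+11=3, 9+13=5
a = 10: 10+9=2, 10+10=3, 10+11=4, 10+13=6
a = 11: 11+9=3, 11+10=4, 11+11=5, 11+13=7
A + B = {0, 1, 2, 3, 4, 5, 6, 7, 14, 15, 16}, so |A + B| = 11.
Verify: 11 ≥ 8? Yes ✓.

CD lower bound = 8, actual |A + B| = 11.


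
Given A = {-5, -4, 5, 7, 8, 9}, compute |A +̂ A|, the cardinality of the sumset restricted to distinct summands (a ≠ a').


Restricted sumset: A +̂ A = {a + a' : a ∈ A, a' ∈ A, a ≠ a'}.
Equivalently, take A + A and drop any sum 2a that is achievable ONLY as a + a for a ∈ A (i.e. sums representable only with equal summands).
Enumerate pairs (a, a') with a < a' (symmetric, so each unordered pair gives one sum; this covers all a ≠ a'):
  -5 + -4 = -9
  -5 + 5 = 0
  -5 + 7 = 2
  -5 + 8 = 3
  -5 + 9 = 4
  -4 + 5 = 1
  -4 + 7 = 3
  -4 + 8 = 4
  -4 + 9 = 5
  5 + 7 = 12
  5 + 8 = 13
  5 + 9 = 14
  7 + 8 = 15
  7 + 9 = 16
  8 + 9 = 17
Collected distinct sums: {-9, 0, 1, 2, 3, 4, 5, 12, 13, 14, 15, 16, 17}
|A +̂ A| = 13
(Reference bound: |A +̂ A| ≥ 2|A| - 3 for |A| ≥ 2, with |A| = 6 giving ≥ 9.)

|A +̂ A| = 13


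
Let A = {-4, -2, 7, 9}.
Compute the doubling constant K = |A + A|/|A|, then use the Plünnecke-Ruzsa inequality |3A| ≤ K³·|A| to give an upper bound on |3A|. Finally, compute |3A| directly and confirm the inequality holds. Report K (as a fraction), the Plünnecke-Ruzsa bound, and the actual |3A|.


|A| = 4.
Step 1: Compute A + A by enumerating all 16 pairs.
A + A = {-8, -6, -4, 3, 5, 7, 14, 16, 18}, so |A + A| = 9.
Step 2: Doubling constant K = |A + A|/|A| = 9/4 = 9/4 ≈ 2.2500.
Step 3: Plünnecke-Ruzsa gives |3A| ≤ K³·|A| = (2.2500)³ · 4 ≈ 45.5625.
Step 4: Compute 3A = A + A + A directly by enumerating all triples (a,b,c) ∈ A³; |3A| = 16.
Step 5: Check 16 ≤ 45.5625? Yes ✓.

K = 9/4, Plünnecke-Ruzsa bound K³|A| ≈ 45.5625, |3A| = 16, inequality holds.


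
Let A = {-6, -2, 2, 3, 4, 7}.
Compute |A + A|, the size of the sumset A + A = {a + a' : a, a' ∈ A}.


A + A = {a + a' : a, a' ∈ A}; |A| = 6.
General bounds: 2|A| - 1 ≤ |A + A| ≤ |A|(|A|+1)/2, i.e. 11 ≤ |A + A| ≤ 21.
Lower bound 2|A|-1 is attained iff A is an arithmetic progression.
Enumerate sums a + a' for a ≤ a' (symmetric, so this suffices):
a = -6: -6+-6=-12, -6+-2=-8, -6+2=-4, -6+3=-3, -6+4=-2, -6+7=1
a = -2: -2+-2=-4, -2+2=0, -2+3=1, -2+4=2, -2+7=5
a = 2: 2+2=4, 2+3=5, 2+4=6, 2+7=9
a = 3: 3+3=6, 3+4=7, 3+7=10
a = 4: 4+4=8, 4+7=11
a = 7: 7+7=14
Distinct sums: {-12, -8, -4, -3, -2, 0, 1, 2, 4, 5, 6, 7, 8, 9, 10, 11, 14}
|A + A| = 17

|A + A| = 17


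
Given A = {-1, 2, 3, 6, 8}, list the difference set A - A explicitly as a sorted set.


A - A = {a - a' : a, a' ∈ A}.
Compute a - a' for each ordered pair (a, a'):
a = -1: -1--1=0, -1-2=-3, -1-3=-4, -1-6=-7, -1-8=-9
a = 2: 2--1=3, 2-2=0, 2-3=-1, 2-6=-4, 2-8=-6
a = 3: 3--1=4, 3-2=1, 3-3=0, 3-6=-3, 3-8=-5
a = 6: 6--1=7, 6-2=4, 6-3=3, 6-6=0, 6-8=-2
a = 8: 8--1=9, 8-2=6, 8-3=5, 8-6=2, 8-8=0
Collecting distinct values (and noting 0 appears from a-a):
A - A = {-9, -7, -6, -5, -4, -3, -2, -1, 0, 1, 2, 3, 4, 5, 6, 7, 9}
|A - A| = 17

A - A = {-9, -7, -6, -5, -4, -3, -2, -1, 0, 1, 2, 3, 4, 5, 6, 7, 9}


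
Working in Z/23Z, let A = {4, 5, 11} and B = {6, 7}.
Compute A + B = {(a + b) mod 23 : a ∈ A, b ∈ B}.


Work in Z/23Z: reduce every sum a + b modulo 23.
Enumerate all 6 pairs:
a = 4: 4+6=10, 4+7=11
a = 5: 5+6=11, 5+7=12
a = 11: 11+6=17, 11+7=18
Distinct residues collected: {10, 11, 12, 17, 18}
|A + B| = 5 (out of 23 total residues).

A + B = {10, 11, 12, 17, 18}


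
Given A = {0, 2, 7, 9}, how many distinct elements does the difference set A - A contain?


A - A = {a - a' : a, a' ∈ A}; |A| = 4.
Bounds: 2|A|-1 ≤ |A - A| ≤ |A|² - |A| + 1, i.e. 7 ≤ |A - A| ≤ 13.
Note: 0 ∈ A - A always (from a - a). The set is symmetric: if d ∈ A - A then -d ∈ A - A.
Enumerate nonzero differences d = a - a' with a > a' (then include -d):
Positive differences: {2, 5, 7, 9}
Full difference set: {0} ∪ (positive diffs) ∪ (negative diffs).
|A - A| = 1 + 2·4 = 9 (matches direct enumeration: 9).

|A - A| = 9


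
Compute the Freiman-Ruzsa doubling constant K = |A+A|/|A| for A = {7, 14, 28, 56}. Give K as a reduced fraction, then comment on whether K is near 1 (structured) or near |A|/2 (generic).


|A| = 4.
Compute A + A by enumerating all 16 pairs.
A + A = {14, 21, 28, 35, 42, 56, 63, 70, 84, 112}, so |A + A| = 10.
K = |A + A| / |A| = 10/4 = 5/2 ≈ 2.5000.
Reference: AP of size 4 gives K = 7/4 ≈ 1.7500; a fully generic set of size 4 gives K ≈ 2.5000.

|A| = 4, |A + A| = 10, K = 10/4 = 5/2.


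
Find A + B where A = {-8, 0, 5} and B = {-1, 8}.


A + B = {a + b : a ∈ A, b ∈ B}.
Enumerate all |A|·|B| = 3·2 = 6 pairs (a, b) and collect distinct sums.
a = -8: -8+-1=-9, -8+8=0
a = 0: 0+-1=-1, 0+8=8
a = 5: 5+-1=4, 5+8=13
Collecting distinct sums: A + B = {-9, -1, 0, 4, 8, 13}
|A + B| = 6

A + B = {-9, -1, 0, 4, 8, 13}


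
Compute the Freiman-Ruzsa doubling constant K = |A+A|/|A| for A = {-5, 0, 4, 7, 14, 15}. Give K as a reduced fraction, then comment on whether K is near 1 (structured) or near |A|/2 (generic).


|A| = 6.
Compute A + A by enumerating all 36 pairs.
A + A = {-10, -5, -1, 0, 2, 4, 7, 8, 9, 10, 11, 14, 15, 18, 19, 21, 22, 28, 29, 30}, so |A + A| = 20.
K = |A + A| / |A| = 20/6 = 10/3 ≈ 3.3333.
Reference: AP of size 6 gives K = 11/6 ≈ 1.8333; a fully generic set of size 6 gives K ≈ 3.5000.

|A| = 6, |A + A| = 20, K = 20/6 = 10/3.


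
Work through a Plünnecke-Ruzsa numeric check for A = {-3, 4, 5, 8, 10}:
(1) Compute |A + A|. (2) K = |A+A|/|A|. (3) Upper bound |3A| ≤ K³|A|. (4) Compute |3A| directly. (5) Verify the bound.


|A| = 5.
Step 1: Compute A + A by enumerating all 25 pairs.
A + A = {-6, 1, 2, 5, 7, 8, 9, 10, 12, 13, 14, 15, 16, 18, 20}, so |A + A| = 15.
Step 2: Doubling constant K = |A + A|/|A| = 15/5 = 15/5 ≈ 3.0000.
Step 3: Plünnecke-Ruzsa gives |3A| ≤ K³·|A| = (3.0000)³ · 5 ≈ 135.0000.
Step 4: Compute 3A = A + A + A directly by enumerating all triples (a,b,c) ∈ A³; |3A| = 28.
Step 5: Check 28 ≤ 135.0000? Yes ✓.

K = 15/5, Plünnecke-Ruzsa bound K³|A| ≈ 135.0000, |3A| = 28, inequality holds.


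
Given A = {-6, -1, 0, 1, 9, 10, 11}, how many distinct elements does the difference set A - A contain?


A - A = {a - a' : a, a' ∈ A}; |A| = 7.
Bounds: 2|A|-1 ≤ |A - A| ≤ |A|² - |A| + 1, i.e. 13 ≤ |A - A| ≤ 43.
Note: 0 ∈ A - A always (from a - a). The set is symmetric: if d ∈ A - A then -d ∈ A - A.
Enumerate nonzero differences d = a - a' with a > a' (then include -d):
Positive differences: {1, 2, 5, 6, 7, 8, 9, 10, 11, 12, 15, 16, 17}
Full difference set: {0} ∪ (positive diffs) ∪ (negative diffs).
|A - A| = 1 + 2·13 = 27 (matches direct enumeration: 27).

|A - A| = 27


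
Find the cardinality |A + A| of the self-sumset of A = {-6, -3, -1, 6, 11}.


A + A = {a + a' : a, a' ∈ A}; |A| = 5.
General bounds: 2|A| - 1 ≤ |A + A| ≤ |A|(|A|+1)/2, i.e. 9 ≤ |A + A| ≤ 15.
Lower bound 2|A|-1 is attained iff A is an arithmetic progression.
Enumerate sums a + a' for a ≤ a' (symmetric, so this suffices):
a = -6: -6+-6=-12, -6+-3=-9, -6+-1=-7, -6+6=0, -6+11=5
a = -3: -3+-3=-6, -3+-1=-4, -3+6=3, -3+11=8
a = -1: -1+-1=-2, -1+6=5, -1+11=10
a = 6: 6+6=12, 6+11=17
a = 11: 11+11=22
Distinct sums: {-12, -9, -7, -6, -4, -2, 0, 3, 5, 8, 10, 12, 17, 22}
|A + A| = 14

|A + A| = 14


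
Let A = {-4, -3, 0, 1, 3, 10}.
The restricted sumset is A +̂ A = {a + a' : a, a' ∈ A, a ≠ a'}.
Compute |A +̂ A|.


Restricted sumset: A +̂ A = {a + a' : a ∈ A, a' ∈ A, a ≠ a'}.
Equivalently, take A + A and drop any sum 2a that is achievable ONLY as a + a for a ∈ A (i.e. sums representable only with equal summands).
Enumerate pairs (a, a') with a < a' (symmetric, so each unordered pair gives one sum; this covers all a ≠ a'):
  -4 + -3 = -7
  -4 + 0 = -4
  -4 + 1 = -3
  -4 + 3 = -1
  -4 + 10 = 6
  -3 + 0 = -3
  -3 + 1 = -2
  -3 + 3 = 0
  -3 + 10 = 7
  0 + 1 = 1
  0 + 3 = 3
  0 + 10 = 10
  1 + 3 = 4
  1 + 10 = 11
  3 + 10 = 13
Collected distinct sums: {-7, -4, -3, -2, -1, 0, 1, 3, 4, 6, 7, 10, 11, 13}
|A +̂ A| = 14
(Reference bound: |A +̂ A| ≥ 2|A| - 3 for |A| ≥ 2, with |A| = 6 giving ≥ 9.)

|A +̂ A| = 14


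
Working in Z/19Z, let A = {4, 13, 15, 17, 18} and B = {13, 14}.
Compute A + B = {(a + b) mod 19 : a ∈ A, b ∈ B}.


Work in Z/19Z: reduce every sum a + b modulo 19.
Enumerate all 10 pairs:
a = 4: 4+13=17, 4+14=18
a = 13: 13+13=7, 13+14=8
a = 15: 15+13=9, 15+14=10
a = 17: 17+13=11, 17+14=12
a = 18: 18+13=12, 18+14=13
Distinct residues collected: {7, 8, 9, 10, 11, 12, 13, 17, 18}
|A + B| = 9 (out of 19 total residues).

A + B = {7, 8, 9, 10, 11, 12, 13, 17, 18}


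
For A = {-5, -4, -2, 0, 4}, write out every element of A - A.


A - A = {a - a' : a, a' ∈ A}.
Compute a - a' for each ordered pair (a, a'):
a = -5: -5--5=0, -5--4=-1, -5--2=-3, -5-0=-5, -5-4=-9
a = -4: -4--5=1, -4--4=0, -4--2=-2, -4-0=-4, -4-4=-8
a = -2: -2--5=3, -2--4=2, -2--2=0, -2-0=-2, -2-4=-6
a = 0: 0--5=5, 0--4=4, 0--2=2, 0-0=0, 0-4=-4
a = 4: 4--5=9, 4--4=8, 4--2=6, 4-0=4, 4-4=0
Collecting distinct values (and noting 0 appears from a-a):
A - A = {-9, -8, -6, -5, -4, -3, -2, -1, 0, 1, 2, 3, 4, 5, 6, 8, 9}
|A - A| = 17

A - A = {-9, -8, -6, -5, -4, -3, -2, -1, 0, 1, 2, 3, 4, 5, 6, 8, 9}


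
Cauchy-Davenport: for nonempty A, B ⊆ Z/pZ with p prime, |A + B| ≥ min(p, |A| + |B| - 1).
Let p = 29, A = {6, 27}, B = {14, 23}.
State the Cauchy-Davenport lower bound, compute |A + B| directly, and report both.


Cauchy-Davenport: |A + B| ≥ min(p, |A| + |B| - 1) for A, B nonempty in Z/pZ.
|A| = 2, |B| = 2, p = 29.
CD lower bound = min(29, 2 + 2 - 1) = min(29, 3) = 3.
Compute A + B mod 29 directly:
a = 6: 6+14=20, 6+23=0
a = 27: 27+14=12, 27+23=21
A + B = {0, 12, 20, 21}, so |A + B| = 4.
Verify: 4 ≥ 3? Yes ✓.

CD lower bound = 3, actual |A + B| = 4.


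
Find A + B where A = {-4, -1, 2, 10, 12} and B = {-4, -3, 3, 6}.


A + B = {a + b : a ∈ A, b ∈ B}.
Enumerate all |A|·|B| = 5·4 = 20 pairs (a, b) and collect distinct sums.
a = -4: -4+-4=-8, -4+-3=-7, -4+3=-1, -4+6=2
a = -1: -1+-4=-5, -1+-3=-4, -1+3=2, -1+6=5
a = 2: 2+-4=-2, 2+-3=-1, 2+3=5, 2+6=8
a = 10: 10+-4=6, 10+-3=7, 10+3=13, 10+6=16
a = 12: 12+-4=8, 12+-3=9, 12+3=15, 12+6=18
Collecting distinct sums: A + B = {-8, -7, -5, -4, -2, -1, 2, 5, 6, 7, 8, 9, 13, 15, 16, 18}
|A + B| = 16

A + B = {-8, -7, -5, -4, -2, -1, 2, 5, 6, 7, 8, 9, 13, 15, 16, 18}


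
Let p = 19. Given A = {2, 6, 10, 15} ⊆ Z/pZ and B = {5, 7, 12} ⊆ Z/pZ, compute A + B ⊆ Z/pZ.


Work in Z/19Z: reduce every sum a + b modulo 19.
Enumerate all 12 pairs:
a = 2: 2+5=7, 2+7=9, 2+12=14
a = 6: 6+5=11, 6+7=13, 6+12=18
a = 10: 10+5=15, 10+7=17, 10+12=3
a = 15: 15+5=1, 15+7=3, 15+12=8
Distinct residues collected: {1, 3, 7, 8, 9, 11, 13, 14, 15, 17, 18}
|A + B| = 11 (out of 19 total residues).

A + B = {1, 3, 7, 8, 9, 11, 13, 14, 15, 17, 18}


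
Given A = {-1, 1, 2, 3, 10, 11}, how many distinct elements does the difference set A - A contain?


A - A = {a - a' : a, a' ∈ A}; |A| = 6.
Bounds: 2|A|-1 ≤ |A - A| ≤ |A|² - |A| + 1, i.e. 11 ≤ |A - A| ≤ 31.
Note: 0 ∈ A - A always (from a - a). The set is symmetric: if d ∈ A - A then -d ∈ A - A.
Enumerate nonzero differences d = a - a' with a > a' (then include -d):
Positive differences: {1, 2, 3, 4, 7, 8, 9, 10, 11, 12}
Full difference set: {0} ∪ (positive diffs) ∪ (negative diffs).
|A - A| = 1 + 2·10 = 21 (matches direct enumeration: 21).

|A - A| = 21


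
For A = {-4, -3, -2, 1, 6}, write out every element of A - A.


A - A = {a - a' : a, a' ∈ A}.
Compute a - a' for each ordered pair (a, a'):
a = -4: -4--4=0, -4--3=-1, -4--2=-2, -4-1=-5, -4-6=-10
a = -3: -3--4=1, -3--3=0, -3--2=-1, -3-1=-4, -3-6=-9
a = -2: -2--4=2, -2--3=1, -2--2=0, -2-1=-3, -2-6=-8
a = 1: 1--4=5, 1--3=4, 1--2=3, 1-1=0, 1-6=-5
a = 6: 6--4=10, 6--3=9, 6--2=8, 6-1=5, 6-6=0
Collecting distinct values (and noting 0 appears from a-a):
A - A = {-10, -9, -8, -5, -4, -3, -2, -1, 0, 1, 2, 3, 4, 5, 8, 9, 10}
|A - A| = 17

A - A = {-10, -9, -8, -5, -4, -3, -2, -1, 0, 1, 2, 3, 4, 5, 8, 9, 10}


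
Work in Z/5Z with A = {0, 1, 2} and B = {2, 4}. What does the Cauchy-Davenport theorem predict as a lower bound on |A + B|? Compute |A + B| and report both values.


Cauchy-Davenport: |A + B| ≥ min(p, |A| + |B| - 1) for A, B nonempty in Z/pZ.
|A| = 3, |B| = 2, p = 5.
CD lower bound = min(5, 3 + 2 - 1) = min(5, 4) = 4.
Compute A + B mod 5 directly:
a = 0: 0+2=2, 0+4=4
a = 1: 1+2=3, 1+4=0
a = 2: 2+2=4, 2+4=1
A + B = {0, 1, 2, 3, 4}, so |A + B| = 5.
Verify: 5 ≥ 4? Yes ✓.

CD lower bound = 4, actual |A + B| = 5.


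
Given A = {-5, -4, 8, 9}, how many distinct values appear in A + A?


A + A = {a + a' : a, a' ∈ A}; |A| = 4.
General bounds: 2|A| - 1 ≤ |A + A| ≤ |A|(|A|+1)/2, i.e. 7 ≤ |A + A| ≤ 10.
Lower bound 2|A|-1 is attained iff A is an arithmetic progression.
Enumerate sums a + a' for a ≤ a' (symmetric, so this suffices):
a = -5: -5+-5=-10, -5+-4=-9, -5+8=3, -5+9=4
a = -4: -4+-4=-8, -4+8=4, -4+9=5
a = 8: 8+8=16, 8+9=17
a = 9: 9+9=18
Distinct sums: {-10, -9, -8, 3, 4, 5, 16, 17, 18}
|A + A| = 9

|A + A| = 9


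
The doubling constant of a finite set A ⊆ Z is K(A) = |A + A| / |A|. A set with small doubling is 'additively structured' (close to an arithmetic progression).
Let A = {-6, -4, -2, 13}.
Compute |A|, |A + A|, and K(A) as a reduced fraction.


|A| = 4.
Compute A + A by enumerating all 16 pairs.
A + A = {-12, -10, -8, -6, -4, 7, 9, 11, 26}, so |A + A| = 9.
K = |A + A| / |A| = 9/4 (already in lowest terms) ≈ 2.2500.
Reference: AP of size 4 gives K = 7/4 ≈ 1.7500; a fully generic set of size 4 gives K ≈ 2.5000.

|A| = 4, |A + A| = 9, K = 9/4.
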